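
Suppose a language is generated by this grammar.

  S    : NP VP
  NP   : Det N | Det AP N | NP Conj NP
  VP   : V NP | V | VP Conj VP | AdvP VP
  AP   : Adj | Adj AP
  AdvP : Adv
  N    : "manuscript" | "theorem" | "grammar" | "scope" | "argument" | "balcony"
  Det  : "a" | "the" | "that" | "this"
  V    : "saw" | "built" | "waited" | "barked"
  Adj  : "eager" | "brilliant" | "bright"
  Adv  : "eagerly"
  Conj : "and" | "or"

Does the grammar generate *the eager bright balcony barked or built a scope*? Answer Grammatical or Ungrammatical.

S
  NP
    Det: the
    AP
      Adj: eager
      AP
        Adj: bright
    N: balcony
  VP
    VP
      V: barked
    Conj: or
    VP
      V: built
      NP
        Det: a
        N: scope
The bracketing above is licensed at every node by one of the given productions, with S at the root.

Grammatical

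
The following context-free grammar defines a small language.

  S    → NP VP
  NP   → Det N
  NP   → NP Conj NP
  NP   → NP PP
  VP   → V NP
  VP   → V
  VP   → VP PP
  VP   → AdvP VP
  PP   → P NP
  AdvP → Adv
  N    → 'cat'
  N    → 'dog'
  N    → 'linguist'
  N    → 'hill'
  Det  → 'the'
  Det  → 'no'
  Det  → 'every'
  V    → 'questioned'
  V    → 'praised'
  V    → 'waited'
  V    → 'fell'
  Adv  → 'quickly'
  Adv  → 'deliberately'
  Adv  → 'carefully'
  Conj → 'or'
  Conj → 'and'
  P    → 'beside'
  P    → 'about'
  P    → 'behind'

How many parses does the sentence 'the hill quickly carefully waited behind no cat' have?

Two of the 3 distinct bracketings:
[S [NP [Det the] [N hill]] [VP [VP [AdvP [Adv quickly]] [VP [AdvP [Adv carefully]] [VP [V waited]]]] [PP [P behind] [NP [Det no] [N cat]]]]]
[S [NP [Det the] [N hill]] [VP [AdvP [Adv quickly]] [VP [VP [AdvP [Adv carefully]] [VP [V waited]]] [PP [P behind] [NP [Det no] [N cat]]]]]]
The trees differ in how a recursive rule is bracketed over the same span.

3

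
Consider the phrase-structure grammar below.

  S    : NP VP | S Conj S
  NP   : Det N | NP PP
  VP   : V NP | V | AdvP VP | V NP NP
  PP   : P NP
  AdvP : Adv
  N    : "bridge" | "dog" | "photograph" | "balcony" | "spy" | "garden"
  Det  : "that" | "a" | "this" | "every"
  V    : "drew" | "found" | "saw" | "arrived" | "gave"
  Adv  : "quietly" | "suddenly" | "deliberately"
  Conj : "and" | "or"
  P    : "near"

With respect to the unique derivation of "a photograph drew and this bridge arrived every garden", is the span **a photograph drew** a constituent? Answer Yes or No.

Yes

[S [S [NP [Det a] [N photograph]] [VP [V drew]]] [Conj and] [S [NP [Det this] [N bridge]] [VP [V arrived] [NP [Det every] [N garden]]]]]
The words 'a photograph drew' are exhaustively dominated by a single S node (built by S → NP VP), so they form a constituent.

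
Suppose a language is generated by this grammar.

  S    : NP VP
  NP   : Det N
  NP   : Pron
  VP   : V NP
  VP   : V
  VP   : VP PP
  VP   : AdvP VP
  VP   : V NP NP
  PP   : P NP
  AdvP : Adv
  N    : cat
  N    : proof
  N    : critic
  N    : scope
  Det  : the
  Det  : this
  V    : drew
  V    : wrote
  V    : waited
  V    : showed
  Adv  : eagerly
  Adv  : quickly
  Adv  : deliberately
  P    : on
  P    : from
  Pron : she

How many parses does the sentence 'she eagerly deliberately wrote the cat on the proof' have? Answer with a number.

3

Two of the 3 distinct bracketings:
[S [NP [Pron she]] [VP [VP [AdvP [Adv eagerly]] [VP [AdvP [Adv deliberately]] [VP [V wrote] [NP [Det the] [N cat]]]]] [PP [P on] [NP [Det the] [N proof]]]]]
[S [NP [Pron she]] [VP [AdvP [Adv eagerly]] [VP [VP [AdvP [Adv deliberately]] [VP [V wrote] [NP [Det the] [N cat]]]] [PP [P on] [NP [Det the] [N proof]]]]]]
The trees differ in how a recursive rule is bracketed over the same span.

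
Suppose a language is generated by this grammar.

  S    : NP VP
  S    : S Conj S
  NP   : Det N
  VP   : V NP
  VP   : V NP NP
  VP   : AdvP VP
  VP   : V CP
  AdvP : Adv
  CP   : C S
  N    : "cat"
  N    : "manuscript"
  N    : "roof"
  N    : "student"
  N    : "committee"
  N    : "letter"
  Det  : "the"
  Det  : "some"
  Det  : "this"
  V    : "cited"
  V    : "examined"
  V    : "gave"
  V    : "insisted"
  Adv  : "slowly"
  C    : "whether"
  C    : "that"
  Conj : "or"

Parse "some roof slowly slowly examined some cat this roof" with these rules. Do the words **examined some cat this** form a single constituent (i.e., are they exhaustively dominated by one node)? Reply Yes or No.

No

[S [NP [Det some] [N roof]] [VP [AdvP [Adv slowly]] [VP [AdvP [Adv slowly]] [VP [V examined] [NP [Det some] [N cat]] [NP [Det this] [N roof]]]]]]
The smallest constituent containing 'examined some cat this' is the VP spanning 'examined some cat this roof'; no single node in the tree dominates exactly the given words.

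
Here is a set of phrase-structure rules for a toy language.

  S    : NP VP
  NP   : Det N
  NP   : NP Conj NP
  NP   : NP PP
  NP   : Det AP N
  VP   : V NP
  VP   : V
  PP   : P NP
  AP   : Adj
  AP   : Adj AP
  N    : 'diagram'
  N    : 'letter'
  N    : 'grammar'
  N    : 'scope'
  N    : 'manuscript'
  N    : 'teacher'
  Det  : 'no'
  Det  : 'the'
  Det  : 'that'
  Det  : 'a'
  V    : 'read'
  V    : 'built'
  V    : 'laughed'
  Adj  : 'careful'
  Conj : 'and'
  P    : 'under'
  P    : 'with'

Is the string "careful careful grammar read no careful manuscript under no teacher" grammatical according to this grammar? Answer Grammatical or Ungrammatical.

Ungrammatical

For S → NP VP, no prefix of the string parses as an NP.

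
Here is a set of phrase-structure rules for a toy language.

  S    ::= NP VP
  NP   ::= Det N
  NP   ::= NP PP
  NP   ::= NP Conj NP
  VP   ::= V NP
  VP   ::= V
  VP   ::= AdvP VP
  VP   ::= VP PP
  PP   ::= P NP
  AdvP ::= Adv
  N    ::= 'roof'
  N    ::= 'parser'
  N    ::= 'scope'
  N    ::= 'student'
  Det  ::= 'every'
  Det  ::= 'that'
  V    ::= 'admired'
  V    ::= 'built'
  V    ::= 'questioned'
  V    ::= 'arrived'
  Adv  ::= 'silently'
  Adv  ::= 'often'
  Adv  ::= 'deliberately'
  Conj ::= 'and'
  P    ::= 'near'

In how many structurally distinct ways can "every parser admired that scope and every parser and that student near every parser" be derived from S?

Two of the 7 distinct bracketings:
[S [NP [Det every] [N parser]] [VP [V admired] [NP [NP [NP [Det that] [N scope]] [Conj and] [NP [NP [Det every] [N parser]] [Conj and] [NP [Det that] [N student]]]] [PP [P near] [NP [Det every] [N parser]]]]]]
[S [NP [Det every] [N parser]] [VP [V admired] [NP [NP [NP [NP [Det that] [N scope]] [Conj and] [NP [Det every] [N parser]]] [Conj and] [NP [Det that] [N student]]] [PP [P near] [NP [Det every] [N parser]]]]]]
The trees differ in how a recursive rule is bracketed over the same span.

7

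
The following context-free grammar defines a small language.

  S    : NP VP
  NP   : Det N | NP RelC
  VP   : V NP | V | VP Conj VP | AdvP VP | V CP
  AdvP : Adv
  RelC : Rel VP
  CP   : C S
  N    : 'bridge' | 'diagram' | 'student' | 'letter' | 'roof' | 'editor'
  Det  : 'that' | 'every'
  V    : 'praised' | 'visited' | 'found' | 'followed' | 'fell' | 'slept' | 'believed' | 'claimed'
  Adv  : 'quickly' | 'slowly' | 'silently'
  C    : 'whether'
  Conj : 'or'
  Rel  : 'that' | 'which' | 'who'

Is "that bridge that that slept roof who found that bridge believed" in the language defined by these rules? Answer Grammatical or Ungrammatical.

Ungrammatical

A Det/Rel word can never sit immediately before a Det/Rel word in any string this grammar generates, so the substring 'that that' rules out a derivation.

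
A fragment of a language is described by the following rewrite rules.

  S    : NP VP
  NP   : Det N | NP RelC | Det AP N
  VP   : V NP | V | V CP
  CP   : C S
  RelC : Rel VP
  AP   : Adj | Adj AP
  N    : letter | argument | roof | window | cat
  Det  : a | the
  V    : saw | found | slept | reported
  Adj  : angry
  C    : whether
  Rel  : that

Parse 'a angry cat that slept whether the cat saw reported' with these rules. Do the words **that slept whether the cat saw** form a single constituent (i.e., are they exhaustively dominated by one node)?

Yes

[S [NP [NP [Det a] [AP [Adj angry]] [N cat]] [RelC [Rel that] [VP [V slept] [CP [C whether] [S [NP [Det the] [N cat]] [VP [V saw]]]]]]] [VP [V reported]]]
The words 'that slept whether the cat saw' are exhaustively dominated by a single RelC node (built by RelC → Rel VP), so they form a constituent.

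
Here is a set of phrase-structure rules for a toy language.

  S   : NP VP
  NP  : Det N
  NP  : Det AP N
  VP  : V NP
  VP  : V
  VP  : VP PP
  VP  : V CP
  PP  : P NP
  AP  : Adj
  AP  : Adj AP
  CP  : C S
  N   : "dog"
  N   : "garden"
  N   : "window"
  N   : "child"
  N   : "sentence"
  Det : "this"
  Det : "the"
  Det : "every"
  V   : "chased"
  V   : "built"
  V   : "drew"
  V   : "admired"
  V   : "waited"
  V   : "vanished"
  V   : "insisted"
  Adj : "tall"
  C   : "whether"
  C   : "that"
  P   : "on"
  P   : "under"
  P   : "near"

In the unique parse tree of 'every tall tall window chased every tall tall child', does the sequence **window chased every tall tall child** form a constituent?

[S [NP [Det every] [AP [Adj tall] [AP [Adj tall]]] [N window]] [VP [V chased] [NP [Det every] [AP [Adj tall] [AP [Adj tall]]] [N child]]]]
The smallest constituent containing 'window chased every tall tall child' is the S spanning 'every tall tall window chased every tall tall child'; no single node in the tree dominates exactly the given words.

No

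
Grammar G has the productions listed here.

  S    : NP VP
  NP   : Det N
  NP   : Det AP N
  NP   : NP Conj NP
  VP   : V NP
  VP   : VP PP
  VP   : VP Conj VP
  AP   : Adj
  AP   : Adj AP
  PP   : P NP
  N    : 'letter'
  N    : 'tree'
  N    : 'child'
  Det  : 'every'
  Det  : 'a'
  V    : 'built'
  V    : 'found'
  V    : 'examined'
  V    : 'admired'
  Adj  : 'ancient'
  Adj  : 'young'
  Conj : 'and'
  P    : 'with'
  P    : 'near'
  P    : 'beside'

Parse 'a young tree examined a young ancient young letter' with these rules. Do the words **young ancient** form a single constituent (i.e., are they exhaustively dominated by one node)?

No

[S [NP [Det a] [AP [Adj young]] [N tree]] [VP [V examined] [NP [Det a] [AP [Adj young] [AP [Adj ancient] [AP [Adj young]]]] [N letter]]]]
The smallest constituent containing 'young ancient' is the AP spanning 'young ancient young'; no single node in the tree dominates exactly the given words.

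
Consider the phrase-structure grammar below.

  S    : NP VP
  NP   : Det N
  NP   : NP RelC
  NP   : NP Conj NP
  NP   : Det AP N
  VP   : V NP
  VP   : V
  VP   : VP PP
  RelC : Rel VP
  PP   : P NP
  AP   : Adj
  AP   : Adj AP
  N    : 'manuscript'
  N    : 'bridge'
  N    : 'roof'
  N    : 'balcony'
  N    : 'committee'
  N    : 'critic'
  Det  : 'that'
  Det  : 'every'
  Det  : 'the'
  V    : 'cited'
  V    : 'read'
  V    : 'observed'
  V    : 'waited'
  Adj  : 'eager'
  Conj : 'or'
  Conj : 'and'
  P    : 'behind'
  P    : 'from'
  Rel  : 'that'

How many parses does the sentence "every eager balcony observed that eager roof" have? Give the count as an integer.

1

[S [NP [Det every] [AP [Adj eager]] [N balcony]] [VP [V observed] [NP [Det that] [AP [Adj eager]] [N roof]]]]
No rule offers an alternative attachment or grouping for any span, so this is the only derivation.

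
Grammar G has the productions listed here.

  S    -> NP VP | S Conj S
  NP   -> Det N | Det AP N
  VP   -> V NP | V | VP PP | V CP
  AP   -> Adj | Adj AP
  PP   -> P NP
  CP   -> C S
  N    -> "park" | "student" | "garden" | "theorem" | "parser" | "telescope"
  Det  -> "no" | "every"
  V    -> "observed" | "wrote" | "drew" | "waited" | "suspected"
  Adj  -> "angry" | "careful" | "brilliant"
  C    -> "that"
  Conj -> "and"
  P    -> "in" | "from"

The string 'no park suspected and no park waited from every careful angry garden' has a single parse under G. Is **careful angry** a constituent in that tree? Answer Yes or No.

Yes

[S [S [NP [Det no] [N park]] [VP [V suspected]]] [Conj and] [S [NP [Det no] [N park]] [VP [VP [V waited]] [PP [P from] [NP [Det every] [AP [Adj careful] [AP [Adj angry]]] [N garden]]]]]]
The words 'careful angry' are exhaustively dominated by a single AP node (built by AP → Adj AP), so they form a constituent.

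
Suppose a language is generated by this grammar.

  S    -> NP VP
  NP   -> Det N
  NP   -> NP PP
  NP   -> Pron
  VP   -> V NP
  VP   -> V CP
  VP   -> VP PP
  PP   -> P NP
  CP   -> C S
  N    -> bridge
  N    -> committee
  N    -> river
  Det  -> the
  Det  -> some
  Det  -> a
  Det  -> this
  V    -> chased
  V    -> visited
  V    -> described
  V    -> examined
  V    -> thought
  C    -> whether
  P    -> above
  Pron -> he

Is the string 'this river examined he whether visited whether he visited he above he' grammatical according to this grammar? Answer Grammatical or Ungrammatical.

A Pron word can never sit immediately before a C word in any string this grammar generates, so the substring 'he whether' rules out a derivation.

Ungrammatical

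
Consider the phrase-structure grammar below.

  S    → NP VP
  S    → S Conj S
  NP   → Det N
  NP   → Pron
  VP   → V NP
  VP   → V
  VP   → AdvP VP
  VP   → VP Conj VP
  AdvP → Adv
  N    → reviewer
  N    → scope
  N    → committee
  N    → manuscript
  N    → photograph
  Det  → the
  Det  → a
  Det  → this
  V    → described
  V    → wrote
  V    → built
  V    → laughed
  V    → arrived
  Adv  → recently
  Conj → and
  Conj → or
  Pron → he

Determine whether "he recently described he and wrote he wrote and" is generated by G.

For S → NP VP, the only prefix that parses as NP is 'he', but the remainder 'recently described he and wrote he wrote and' is not a VP under these rules. The alternative S rule S → S Conj S likewise has no satisfying split.

Ungrammatical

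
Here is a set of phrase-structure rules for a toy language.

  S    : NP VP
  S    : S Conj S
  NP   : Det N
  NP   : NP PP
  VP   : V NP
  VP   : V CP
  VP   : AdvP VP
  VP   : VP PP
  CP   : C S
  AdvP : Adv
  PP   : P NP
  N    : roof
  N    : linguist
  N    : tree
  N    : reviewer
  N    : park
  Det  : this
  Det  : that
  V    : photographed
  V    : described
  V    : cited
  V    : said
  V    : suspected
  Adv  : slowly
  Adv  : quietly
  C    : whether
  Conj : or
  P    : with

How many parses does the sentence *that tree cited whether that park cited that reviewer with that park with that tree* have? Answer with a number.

Two of the 9 distinct bracketings:
[S [NP [Det that] [N tree]] [VP [V cited] [CP [C whether] [S [NP [Det that] [N park]] [VP [V cited] [NP [NP [Det that] [N reviewer]] [PP [P with] [NP [NP [Det that] [N park]] [PP [P with] [NP [Det that] [N tree]]]]]]]]]]]
[S [NP [Det that] [N tree]] [VP [V cited] [CP [C whether] [S [NP [Det that] [N park]] [VP [V cited] [NP [NP [NP [Det that] [N reviewer]] [PP [P with] [NP [Det that] [N park]]]] [PP [P with] [NP [Det that] [N tree]]]]]]]]]
The trees differ in how a recursive rule is bracketed over the same span.

9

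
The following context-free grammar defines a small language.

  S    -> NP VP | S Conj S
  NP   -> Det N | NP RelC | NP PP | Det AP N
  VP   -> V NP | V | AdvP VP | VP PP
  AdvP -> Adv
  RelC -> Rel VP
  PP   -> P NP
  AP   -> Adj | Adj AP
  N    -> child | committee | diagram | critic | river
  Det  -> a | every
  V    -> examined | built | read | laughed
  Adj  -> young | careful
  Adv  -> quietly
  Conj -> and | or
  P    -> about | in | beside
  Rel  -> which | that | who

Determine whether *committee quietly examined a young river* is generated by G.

For S → NP VP, no prefix of the string parses as an NP. The alternative S rule S → S Conj S likewise has no satisfying split.

Ungrammatical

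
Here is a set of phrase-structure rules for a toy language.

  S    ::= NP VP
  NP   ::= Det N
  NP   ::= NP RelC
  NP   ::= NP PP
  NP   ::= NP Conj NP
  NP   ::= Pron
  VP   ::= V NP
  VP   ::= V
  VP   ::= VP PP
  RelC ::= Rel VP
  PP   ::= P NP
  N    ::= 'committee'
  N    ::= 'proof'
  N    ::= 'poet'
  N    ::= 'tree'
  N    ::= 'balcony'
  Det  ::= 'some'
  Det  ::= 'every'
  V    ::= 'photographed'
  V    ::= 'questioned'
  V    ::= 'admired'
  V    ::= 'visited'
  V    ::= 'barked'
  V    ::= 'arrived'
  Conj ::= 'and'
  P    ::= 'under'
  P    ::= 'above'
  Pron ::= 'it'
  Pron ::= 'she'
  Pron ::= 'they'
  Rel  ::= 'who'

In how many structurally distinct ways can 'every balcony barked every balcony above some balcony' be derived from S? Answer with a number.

The two bracketings:
[S [NP [Det every] [N balcony]] [VP [V barked] [NP [NP [Det every] [N balcony]] [PP [P above] [NP [Det some] [N balcony]]]]]]
[S [NP [Det every] [N balcony]] [VP [VP [V barked] [NP [Det every] [N balcony]]] [PP [P above] [NP [Det some] [N balcony]]]]]
The difference turns on whether NP → NP PP is used at the relevant span, versus an alternative expansion of NP.

2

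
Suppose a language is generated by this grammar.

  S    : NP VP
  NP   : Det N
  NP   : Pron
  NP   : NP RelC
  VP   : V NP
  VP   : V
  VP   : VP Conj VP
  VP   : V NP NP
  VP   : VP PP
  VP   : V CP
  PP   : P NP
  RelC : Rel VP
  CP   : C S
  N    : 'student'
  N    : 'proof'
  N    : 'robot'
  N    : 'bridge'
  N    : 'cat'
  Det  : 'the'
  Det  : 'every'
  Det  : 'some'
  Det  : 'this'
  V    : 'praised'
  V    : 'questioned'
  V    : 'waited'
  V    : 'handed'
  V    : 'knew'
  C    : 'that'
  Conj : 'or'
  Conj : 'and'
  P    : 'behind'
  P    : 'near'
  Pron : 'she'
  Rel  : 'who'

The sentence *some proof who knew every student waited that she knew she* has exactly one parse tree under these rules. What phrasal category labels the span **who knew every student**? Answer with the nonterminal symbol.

RelC

[S [NP [NP [Det some] [N proof]] [RelC [Rel who] [VP [V knew] [NP [Det every] [N student]]]]] [VP [V waited] [CP [C that] [S [NP [Pron she]] [VP [V knew] [NP [Pron she]]]]]]]
The span 'who knew every student' is the RelC node built by RelC → Rel VP.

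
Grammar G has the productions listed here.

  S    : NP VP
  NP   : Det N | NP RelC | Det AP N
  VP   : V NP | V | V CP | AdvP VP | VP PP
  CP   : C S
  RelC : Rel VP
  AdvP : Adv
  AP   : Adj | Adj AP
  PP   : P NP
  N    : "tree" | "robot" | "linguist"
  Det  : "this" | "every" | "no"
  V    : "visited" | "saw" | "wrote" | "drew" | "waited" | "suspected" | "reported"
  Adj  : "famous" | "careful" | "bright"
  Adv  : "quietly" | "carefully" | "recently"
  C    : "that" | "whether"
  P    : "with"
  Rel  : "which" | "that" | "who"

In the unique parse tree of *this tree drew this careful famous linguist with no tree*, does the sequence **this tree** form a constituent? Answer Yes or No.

[S [NP [Det this] [N tree]] [VP [VP [V drew] [NP [Det this] [AP [Adj careful] [AP [Adj famous]]] [N linguist]]] [PP [P with] [NP [Det no] [N tree]]]]]
The words 'this tree' are exhaustively dominated by a single NP node (built by NP → Det N), so they form a constituent.

Yes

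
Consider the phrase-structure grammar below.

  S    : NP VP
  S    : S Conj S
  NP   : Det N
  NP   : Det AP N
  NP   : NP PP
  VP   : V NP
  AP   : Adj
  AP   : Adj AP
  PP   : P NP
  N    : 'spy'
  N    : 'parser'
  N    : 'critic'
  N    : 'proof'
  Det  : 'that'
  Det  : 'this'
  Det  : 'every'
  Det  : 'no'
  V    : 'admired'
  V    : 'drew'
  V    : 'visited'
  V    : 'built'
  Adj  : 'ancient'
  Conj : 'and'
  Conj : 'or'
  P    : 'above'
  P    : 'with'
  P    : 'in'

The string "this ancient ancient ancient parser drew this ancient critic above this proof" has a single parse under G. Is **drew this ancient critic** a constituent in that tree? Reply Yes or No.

[S [NP [Det this] [AP [Adj ancient] [AP [Adj ancient] [AP [Adj ancient]]]] [N parser]] [VP [V drew] [NP [NP [Det this] [AP [Adj ancient]] [N critic]] [PP [P above] [NP [Det this] [N proof]]]]]]
The smallest constituent containing 'drew this ancient critic' is the VP spanning 'drew this ancient critic above this proof'; no single node in the tree dominates exactly the given words.

No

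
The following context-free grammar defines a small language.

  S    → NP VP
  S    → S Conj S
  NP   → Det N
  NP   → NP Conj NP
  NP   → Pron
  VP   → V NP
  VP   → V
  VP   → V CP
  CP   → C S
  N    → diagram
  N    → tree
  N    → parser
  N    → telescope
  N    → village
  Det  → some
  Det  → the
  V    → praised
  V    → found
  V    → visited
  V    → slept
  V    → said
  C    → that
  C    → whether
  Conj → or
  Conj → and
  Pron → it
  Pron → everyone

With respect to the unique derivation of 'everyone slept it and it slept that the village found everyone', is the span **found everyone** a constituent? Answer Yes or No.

Yes

[S [S [NP [Pron everyone]] [VP [V slept] [NP [Pron it]]]] [Conj and] [S [NP [Pron it]] [VP [V slept] [CP [C that] [S [NP [Det the] [N village]] [VP [V found] [NP [Pron everyone]]]]]]]]
The words 'found everyone' are exhaustively dominated by a single VP node (built by VP → V NP), so they form a constituent.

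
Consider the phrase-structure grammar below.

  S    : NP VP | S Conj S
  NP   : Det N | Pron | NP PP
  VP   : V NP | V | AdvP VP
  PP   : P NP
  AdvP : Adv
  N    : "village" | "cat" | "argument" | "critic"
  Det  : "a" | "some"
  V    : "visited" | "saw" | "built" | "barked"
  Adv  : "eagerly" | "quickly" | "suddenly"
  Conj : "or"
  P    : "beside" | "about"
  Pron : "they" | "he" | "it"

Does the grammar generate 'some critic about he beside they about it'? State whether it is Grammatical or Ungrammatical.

Ungrammatical

For S → NP VP, every NP-prefix leaves a non-VP remainder: after 'some critic' the remainder is not a VP; after 'some critic about he' the remainder is not a VP; after 'some critic about he beside they' the remainder is not a VP. The alternative S rule S → S Conj S likewise has no satisfying split.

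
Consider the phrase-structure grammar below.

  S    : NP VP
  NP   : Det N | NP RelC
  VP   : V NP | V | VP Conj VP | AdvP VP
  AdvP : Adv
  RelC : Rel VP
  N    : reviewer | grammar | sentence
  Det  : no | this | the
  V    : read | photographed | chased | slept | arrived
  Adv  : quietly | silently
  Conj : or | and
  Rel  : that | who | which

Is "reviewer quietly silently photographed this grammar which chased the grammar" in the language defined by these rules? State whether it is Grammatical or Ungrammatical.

For S → NP VP, no prefix of the string parses as an NP.

Ungrammatical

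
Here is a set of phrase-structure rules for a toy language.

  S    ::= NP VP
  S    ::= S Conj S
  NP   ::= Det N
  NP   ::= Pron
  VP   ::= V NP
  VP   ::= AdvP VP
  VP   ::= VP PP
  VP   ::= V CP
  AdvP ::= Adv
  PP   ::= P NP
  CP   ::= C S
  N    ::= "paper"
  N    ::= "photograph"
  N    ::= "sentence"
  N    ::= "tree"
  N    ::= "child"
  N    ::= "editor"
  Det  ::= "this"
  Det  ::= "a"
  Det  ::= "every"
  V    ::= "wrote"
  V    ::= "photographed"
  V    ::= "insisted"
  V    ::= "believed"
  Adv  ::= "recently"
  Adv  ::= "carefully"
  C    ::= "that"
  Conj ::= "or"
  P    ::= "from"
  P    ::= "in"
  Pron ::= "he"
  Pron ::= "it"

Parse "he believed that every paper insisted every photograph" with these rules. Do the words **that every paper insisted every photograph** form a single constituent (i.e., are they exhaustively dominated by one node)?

[S [NP [Pron he]] [VP [V believed] [CP [C that] [S [NP [Det every] [N paper]] [VP [V insisted] [NP [Det every] [N photograph]]]]]]]
The words 'that every paper insisted every photograph' are exhaustively dominated by a single CP node (built by CP → C S), so they form a constituent.

Yes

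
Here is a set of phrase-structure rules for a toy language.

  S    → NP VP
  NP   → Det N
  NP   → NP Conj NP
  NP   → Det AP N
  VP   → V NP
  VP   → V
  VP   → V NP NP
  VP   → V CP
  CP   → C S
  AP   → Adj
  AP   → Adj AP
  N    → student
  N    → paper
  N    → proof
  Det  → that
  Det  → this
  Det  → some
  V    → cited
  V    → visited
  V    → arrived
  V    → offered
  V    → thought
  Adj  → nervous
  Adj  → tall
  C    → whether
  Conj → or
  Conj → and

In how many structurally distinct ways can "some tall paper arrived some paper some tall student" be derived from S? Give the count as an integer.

[S [NP [Det some] [AP [Adj tall]] [N paper]] [VP [V arrived] [NP [Det some] [N paper]] [NP [Det some] [AP [Adj tall]] [N student]]]]
No rule offers an alternative attachment or grouping for any span, so this is the only derivation.

1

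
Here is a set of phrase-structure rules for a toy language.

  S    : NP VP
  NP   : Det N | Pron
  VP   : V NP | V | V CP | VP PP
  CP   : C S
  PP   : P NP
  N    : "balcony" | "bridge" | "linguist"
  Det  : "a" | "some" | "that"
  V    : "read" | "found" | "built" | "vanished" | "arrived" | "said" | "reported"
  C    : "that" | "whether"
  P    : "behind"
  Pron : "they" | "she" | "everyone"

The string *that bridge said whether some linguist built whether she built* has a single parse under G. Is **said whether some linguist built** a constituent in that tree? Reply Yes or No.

No

[S [NP [Det that] [N bridge]] [VP [V said] [CP [C whether] [S [NP [Det some] [N linguist]] [VP [V built] [CP [C whether] [S [NP [Pron she]] [VP [V built]]]]]]]]]
The smallest constituent containing 'said whether some linguist built' is the VP spanning 'said whether some linguist built whether she built'; no single node in the tree dominates exactly the given words.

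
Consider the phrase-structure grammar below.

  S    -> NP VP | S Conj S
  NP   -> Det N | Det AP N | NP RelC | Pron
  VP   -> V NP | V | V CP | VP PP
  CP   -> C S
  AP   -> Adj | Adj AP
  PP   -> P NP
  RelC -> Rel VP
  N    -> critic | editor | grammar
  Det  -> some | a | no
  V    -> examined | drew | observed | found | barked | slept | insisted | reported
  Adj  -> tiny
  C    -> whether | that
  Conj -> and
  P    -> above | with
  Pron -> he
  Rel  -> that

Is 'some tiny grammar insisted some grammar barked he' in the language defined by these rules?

For S → NP VP, the only prefix that parses as NP is 'some tiny grammar', but the remainder 'insisted some grammar barked he' is not a VP under these rules. The alternative S rule S → S Conj S likewise has no satisfying split.

Ungrammatical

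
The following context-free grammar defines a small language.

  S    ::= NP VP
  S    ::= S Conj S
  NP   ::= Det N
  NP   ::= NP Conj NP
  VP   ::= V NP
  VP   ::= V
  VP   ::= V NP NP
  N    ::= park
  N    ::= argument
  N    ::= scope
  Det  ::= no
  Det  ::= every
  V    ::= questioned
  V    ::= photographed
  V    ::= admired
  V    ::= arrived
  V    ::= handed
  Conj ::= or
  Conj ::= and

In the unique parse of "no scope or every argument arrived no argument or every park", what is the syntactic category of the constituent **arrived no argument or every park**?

VP

S
  NP
    NP
      Det: no
      N: scope
    Conj: or
    NP
      Det: every
      N: argument
  VP
    V: arrived
    NP
      NP
        Det: no
        N: argument
      Conj: or
      NP
        Det: every
        N: park
The span 'arrived no argument or every park' is the VP node built by VP → V NP.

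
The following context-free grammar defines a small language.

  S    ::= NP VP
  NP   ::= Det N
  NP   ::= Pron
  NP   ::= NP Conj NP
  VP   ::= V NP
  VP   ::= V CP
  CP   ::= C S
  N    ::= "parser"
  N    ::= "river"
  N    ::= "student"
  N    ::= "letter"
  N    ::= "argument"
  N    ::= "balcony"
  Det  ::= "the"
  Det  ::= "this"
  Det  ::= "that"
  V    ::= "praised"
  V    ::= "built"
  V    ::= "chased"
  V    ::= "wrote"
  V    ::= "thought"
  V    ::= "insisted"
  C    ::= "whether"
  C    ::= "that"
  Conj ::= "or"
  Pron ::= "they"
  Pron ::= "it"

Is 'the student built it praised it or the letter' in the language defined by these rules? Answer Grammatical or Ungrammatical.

For S → NP VP, the only prefix that parses as NP is 'the student', but the remainder 'built it praised it or the letter' is not a VP under these rules.

Ungrammatical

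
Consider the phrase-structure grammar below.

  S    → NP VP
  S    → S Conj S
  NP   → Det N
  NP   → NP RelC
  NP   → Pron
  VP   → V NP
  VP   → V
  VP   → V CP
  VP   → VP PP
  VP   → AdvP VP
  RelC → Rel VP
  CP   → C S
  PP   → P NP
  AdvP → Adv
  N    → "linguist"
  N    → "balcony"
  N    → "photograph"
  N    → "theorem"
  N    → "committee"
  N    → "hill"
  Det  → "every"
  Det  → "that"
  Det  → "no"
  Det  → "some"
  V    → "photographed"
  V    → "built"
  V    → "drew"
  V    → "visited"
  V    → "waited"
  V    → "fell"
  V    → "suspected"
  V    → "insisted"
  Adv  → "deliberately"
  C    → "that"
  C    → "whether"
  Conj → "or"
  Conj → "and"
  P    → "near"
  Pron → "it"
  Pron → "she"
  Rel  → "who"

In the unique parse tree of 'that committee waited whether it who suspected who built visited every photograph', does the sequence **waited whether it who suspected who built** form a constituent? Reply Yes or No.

[S [NP [Det that] [N committee]] [VP [V waited] [CP [C whether] [S [NP [NP [NP [Pron it]] [RelC [Rel who] [VP [V suspected]]]] [RelC [Rel who] [VP [V built]]]] [VP [V visited] [NP [Det every] [N photograph]]]]]]]
The smallest constituent containing 'waited whether it who suspected who built' is the VP spanning 'waited whether it who suspected who built visited every photograph'; no single node in the tree dominates exactly the given words.

No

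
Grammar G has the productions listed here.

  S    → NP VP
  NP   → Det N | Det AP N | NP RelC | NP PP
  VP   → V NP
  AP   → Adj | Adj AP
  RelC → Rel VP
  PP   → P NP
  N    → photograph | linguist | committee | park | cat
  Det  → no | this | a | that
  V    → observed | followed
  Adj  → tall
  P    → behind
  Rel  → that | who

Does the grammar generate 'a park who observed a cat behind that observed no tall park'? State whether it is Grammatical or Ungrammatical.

Ungrammatical

For S → NP VP, every NP-prefix leaves a non-VP remainder: after 'a park' the remainder is not a VP; after 'a park who observed a cat' the remainder is not a VP.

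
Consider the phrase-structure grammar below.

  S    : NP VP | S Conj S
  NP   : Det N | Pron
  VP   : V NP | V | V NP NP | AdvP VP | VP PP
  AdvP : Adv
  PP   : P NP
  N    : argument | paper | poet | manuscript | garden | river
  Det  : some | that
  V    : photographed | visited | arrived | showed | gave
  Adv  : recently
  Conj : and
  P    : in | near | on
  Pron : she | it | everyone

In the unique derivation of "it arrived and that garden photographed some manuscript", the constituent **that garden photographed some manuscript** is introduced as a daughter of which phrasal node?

S
  S
    NP
      Pron: it
    VP
      V: arrived
  Conj: and
  S
    NP
      Det: that
      N: garden
    VP
      V: photographed
      NP
        Det: some
        N: manuscript
The span 'that garden photographed some manuscript' is the S node built by S → NP VP.
Its mother is the S built by S → S Conj S.

S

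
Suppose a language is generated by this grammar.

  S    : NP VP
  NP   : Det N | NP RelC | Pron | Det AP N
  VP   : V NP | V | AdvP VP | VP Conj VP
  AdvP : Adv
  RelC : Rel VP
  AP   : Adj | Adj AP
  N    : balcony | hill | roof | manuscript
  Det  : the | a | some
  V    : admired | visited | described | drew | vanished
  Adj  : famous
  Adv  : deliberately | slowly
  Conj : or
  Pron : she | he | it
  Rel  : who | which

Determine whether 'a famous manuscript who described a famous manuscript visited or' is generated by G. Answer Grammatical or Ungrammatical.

Ungrammatical

For S → NP VP, every NP-prefix leaves a non-VP remainder: after 'a famous manuscript' the remainder is not a VP; after 'a famous manuscript who described' the remainder is not a VP; after 'a famous manuscript who described a famous manuscript' the remainder is not a VP.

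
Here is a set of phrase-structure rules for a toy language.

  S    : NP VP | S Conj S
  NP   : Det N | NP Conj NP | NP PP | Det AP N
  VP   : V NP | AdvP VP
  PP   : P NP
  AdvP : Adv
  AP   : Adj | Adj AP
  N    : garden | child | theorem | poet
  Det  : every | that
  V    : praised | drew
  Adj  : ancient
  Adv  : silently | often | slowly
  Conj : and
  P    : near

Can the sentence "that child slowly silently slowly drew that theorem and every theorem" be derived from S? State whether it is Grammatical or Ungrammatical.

[S [NP [Det that] [N child]] [VP [AdvP [Adv slowly]] [VP [AdvP [Adv silently]] [VP [AdvP [Adv slowly]] [VP [V drew] [NP [NP [Det that] [N theorem]] [Conj and] [NP [Det every] [N theorem]]]]]]]]
The bracketing above is licensed at every node by one of the given productions, with S at the root.

Grammatical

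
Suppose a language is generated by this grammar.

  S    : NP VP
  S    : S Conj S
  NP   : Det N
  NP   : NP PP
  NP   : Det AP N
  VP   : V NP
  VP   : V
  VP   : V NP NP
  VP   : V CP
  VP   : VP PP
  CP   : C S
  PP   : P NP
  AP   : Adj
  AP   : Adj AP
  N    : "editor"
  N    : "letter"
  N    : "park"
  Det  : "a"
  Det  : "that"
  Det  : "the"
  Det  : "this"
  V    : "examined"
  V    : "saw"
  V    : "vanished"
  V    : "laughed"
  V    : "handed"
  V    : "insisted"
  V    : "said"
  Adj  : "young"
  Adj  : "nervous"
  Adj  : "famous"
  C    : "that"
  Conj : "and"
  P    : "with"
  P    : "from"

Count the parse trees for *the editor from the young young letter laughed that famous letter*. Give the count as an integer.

[S [NP [NP [Det the] [N editor]] [PP [P from] [NP [Det the] [AP [Adj young] [AP [Adj young]]] [N letter]]]] [VP [V laughed] [NP [Det that] [AP [Adj famous]] [N letter]]]]
No rule offers an alternative attachment or grouping for any span, so this is the only derivation.

1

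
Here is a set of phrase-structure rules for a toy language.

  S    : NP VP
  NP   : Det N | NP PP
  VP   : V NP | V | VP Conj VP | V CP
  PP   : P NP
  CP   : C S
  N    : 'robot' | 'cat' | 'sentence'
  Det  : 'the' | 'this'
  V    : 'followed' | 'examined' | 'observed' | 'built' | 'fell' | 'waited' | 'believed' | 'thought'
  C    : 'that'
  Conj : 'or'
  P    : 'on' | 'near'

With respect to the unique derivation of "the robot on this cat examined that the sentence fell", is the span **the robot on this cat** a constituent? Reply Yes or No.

[S [NP [NP [Det the] [N robot]] [PP [P on] [NP [Det this] [N cat]]]] [VP [V examined] [CP [C that] [S [NP [Det the] [N sentence]] [VP [V fell]]]]]]
The words 'the robot on this cat' are exhaustively dominated by a single NP node (built by NP → NP PP), so they form a constituent.

Yes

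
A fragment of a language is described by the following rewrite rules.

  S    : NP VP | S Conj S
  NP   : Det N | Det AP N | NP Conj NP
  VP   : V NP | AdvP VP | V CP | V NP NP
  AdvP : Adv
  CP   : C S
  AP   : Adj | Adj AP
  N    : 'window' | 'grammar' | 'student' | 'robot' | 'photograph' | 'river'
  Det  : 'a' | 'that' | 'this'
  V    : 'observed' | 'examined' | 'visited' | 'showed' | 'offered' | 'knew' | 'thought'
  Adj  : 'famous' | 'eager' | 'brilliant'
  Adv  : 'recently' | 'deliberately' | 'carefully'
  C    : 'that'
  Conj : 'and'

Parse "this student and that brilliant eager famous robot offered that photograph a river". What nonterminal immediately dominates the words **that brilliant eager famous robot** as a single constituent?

[S [NP [NP [Det this] [N student]] [Conj and] [NP [Det that] [AP [Adj brilliant] [AP [Adj eager] [AP [Adj famous]]]] [N robot]]] [VP [V offered] [NP [Det that] [N photograph]] [NP [Det a] [N river]]]]
The span 'that brilliant eager famous robot' is the NP node built by NP → Det AP N.

NP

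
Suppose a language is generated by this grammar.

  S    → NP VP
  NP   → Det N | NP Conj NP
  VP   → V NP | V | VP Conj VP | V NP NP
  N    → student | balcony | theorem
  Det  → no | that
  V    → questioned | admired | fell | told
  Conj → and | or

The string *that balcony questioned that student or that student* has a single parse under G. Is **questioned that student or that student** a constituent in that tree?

Yes

[S [NP [Det that] [N balcony]] [VP [V questioned] [NP [NP [Det that] [N student]] [Conj or] [NP [Det that] [N student]]]]]
The words 'questioned that student or that student' are exhaustively dominated by a single VP node (built by VP → V NP), so they form a constituent.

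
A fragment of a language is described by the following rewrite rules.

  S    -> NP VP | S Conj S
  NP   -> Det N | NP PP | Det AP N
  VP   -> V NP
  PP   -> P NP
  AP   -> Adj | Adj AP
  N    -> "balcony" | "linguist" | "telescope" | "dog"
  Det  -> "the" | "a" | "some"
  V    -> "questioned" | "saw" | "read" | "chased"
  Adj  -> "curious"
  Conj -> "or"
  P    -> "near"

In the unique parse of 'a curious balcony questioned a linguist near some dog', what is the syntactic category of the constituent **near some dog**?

PP

[S [NP [Det a] [AP [Adj curious]] [N balcony]] [VP [V questioned] [NP [NP [Det a] [N linguist]] [PP [P near] [NP [Det some] [N dog]]]]]]
The span 'near some dog' is the PP node built by PP → P NP.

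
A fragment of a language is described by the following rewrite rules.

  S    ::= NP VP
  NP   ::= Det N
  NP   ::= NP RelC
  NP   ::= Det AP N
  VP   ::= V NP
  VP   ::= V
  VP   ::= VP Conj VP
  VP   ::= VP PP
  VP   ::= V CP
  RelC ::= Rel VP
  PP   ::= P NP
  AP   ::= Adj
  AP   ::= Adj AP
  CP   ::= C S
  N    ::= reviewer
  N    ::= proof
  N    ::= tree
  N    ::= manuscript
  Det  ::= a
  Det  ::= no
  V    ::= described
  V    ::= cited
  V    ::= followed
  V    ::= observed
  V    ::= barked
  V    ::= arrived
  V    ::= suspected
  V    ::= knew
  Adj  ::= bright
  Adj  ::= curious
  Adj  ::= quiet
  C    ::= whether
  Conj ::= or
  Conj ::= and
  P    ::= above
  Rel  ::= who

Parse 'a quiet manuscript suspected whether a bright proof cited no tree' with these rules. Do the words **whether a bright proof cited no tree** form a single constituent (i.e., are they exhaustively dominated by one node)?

[S [NP [Det a] [AP [Adj quiet]] [N manuscript]] [VP [V suspected] [CP [C whether] [S [NP [Det a] [AP [Adj bright]] [N proof]] [VP [V cited] [NP [Det no] [N tree]]]]]]]
The words 'whether a bright proof cited no tree' are exhaustively dominated by a single CP node (built by CP → C S), so they form a constituent.

Yes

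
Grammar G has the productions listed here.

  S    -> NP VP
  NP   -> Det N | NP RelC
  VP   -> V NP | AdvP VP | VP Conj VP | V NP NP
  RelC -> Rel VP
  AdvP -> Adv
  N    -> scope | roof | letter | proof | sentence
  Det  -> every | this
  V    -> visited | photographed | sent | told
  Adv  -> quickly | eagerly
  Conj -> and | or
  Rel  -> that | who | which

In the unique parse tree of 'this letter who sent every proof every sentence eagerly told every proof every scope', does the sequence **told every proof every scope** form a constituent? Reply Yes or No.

[S [NP [NP [Det this] [N letter]] [RelC [Rel who] [VP [V sent] [NP [Det every] [N proof]] [NP [Det every] [N sentence]]]]] [VP [AdvP [Adv eagerly]] [VP [V told] [NP [Det every] [N proof]] [NP [Det every] [N scope]]]]]
The words 'told every proof every scope' are exhaustively dominated by a single VP node (built by VP → V NP NP), so they form a constituent.

Yes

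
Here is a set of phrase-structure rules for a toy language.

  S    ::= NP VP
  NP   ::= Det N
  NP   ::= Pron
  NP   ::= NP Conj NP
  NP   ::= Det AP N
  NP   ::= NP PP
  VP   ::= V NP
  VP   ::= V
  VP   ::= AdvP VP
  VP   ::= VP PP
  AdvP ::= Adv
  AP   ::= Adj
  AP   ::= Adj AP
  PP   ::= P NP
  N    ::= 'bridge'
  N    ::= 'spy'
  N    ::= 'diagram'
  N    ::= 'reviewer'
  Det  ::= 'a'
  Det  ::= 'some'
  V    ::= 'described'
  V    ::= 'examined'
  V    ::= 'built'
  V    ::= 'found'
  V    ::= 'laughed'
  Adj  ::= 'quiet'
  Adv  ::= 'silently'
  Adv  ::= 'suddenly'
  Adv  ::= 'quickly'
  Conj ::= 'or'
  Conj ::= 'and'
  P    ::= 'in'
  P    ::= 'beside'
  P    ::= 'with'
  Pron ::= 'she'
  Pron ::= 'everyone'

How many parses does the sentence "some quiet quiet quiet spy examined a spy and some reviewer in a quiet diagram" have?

Two of the 3 distinct bracketings:
[S [NP [Det some] [AP [Adj quiet] [AP [Adj quiet] [AP [Adj quiet]]]] [N spy]] [VP [V examined] [NP [NP [Det a] [N spy]] [Conj and] [NP [NP [Det some] [N reviewer]] [PP [P in] [NP [Det a] [AP [Adj quiet]] [N diagram]]]]]]]
[S [NP [Det some] [AP [Adj quiet] [AP [Adj quiet] [AP [Adj quiet]]]] [N spy]] [VP [V examined] [NP [NP [NP [Det a] [N spy]] [Conj and] [NP [Det some] [N reviewer]]] [PP [P in] [NP [Det a] [AP [Adj quiet]] [N diagram]]]]]]
The trees differ in how a recursive rule is bracketed over the same span.

3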